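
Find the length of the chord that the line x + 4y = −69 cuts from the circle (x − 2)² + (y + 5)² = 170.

From the line, y = (−69 − x)/4. Substituting:
17x² + 34x − 255 = 0  ⟹  x² + 2x − 15 = 0
x = 3 or x = −5, giving (3, −18) and (−5, −16).
|(3, −18) − (−5, −16)| = √((8)² + (−2)²) = 2√17.

2√17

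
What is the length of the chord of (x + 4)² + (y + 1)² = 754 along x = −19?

The line gives x = −19. Substituting into the circle:
y² + 2y − 528 = 0
y = 22 or y = −24, giving (−19, 22) and (−19, −24).
Chord length = distance between (−19, 22) and (−19, −24) = √2116 = 46.

46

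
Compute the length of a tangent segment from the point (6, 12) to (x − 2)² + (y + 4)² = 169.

√103

The centre is (2, −4) and r = 13. The square of the distance from P to the centre is 16 + 256 = 272.
The tangent meets the radius at right angles, so tangent² = |PO|² − r² = 272 − 169 = 103.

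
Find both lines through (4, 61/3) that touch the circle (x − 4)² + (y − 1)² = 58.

7x + 3y = 89 and 7x − 3y = −33

Write the tangent as mx − y + (61/3 − m·(4)) = 0 and set its distance from the centre to √58:
(0m − (−58/3))² = 58(m² + 1)
9m² − 49 = 0, so m = −7/3 or m = 7/3.
With m = −7/3: 7x + 3y = 89. With m = 7/3: 7x − 3y = −33.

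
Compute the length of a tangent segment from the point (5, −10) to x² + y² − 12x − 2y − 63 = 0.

√22

The centre is (6, 1) and r = 10. The square of the distance from P to the centre is 1 + 121 = 122.
By the tangent–radius right angle, tangent length = √(|PO|² − r²) = √22.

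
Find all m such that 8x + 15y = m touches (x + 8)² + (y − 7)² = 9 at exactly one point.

m = −10 or m = 92

The line touches the circle iff its distance from (−8, 7) is 3:
|8·(−8) + 15·7 − m| / √289 = 3
|m − (41)| = 3·17, so m = 92 or m = −10.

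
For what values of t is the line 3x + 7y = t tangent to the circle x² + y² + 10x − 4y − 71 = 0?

Tangency holds when the distance from the centre (−5, 2) to the line equals the radius 10:
|3·(−5) + 7·2 − t| / √58 = 10
|t − (−1)| = 10√58.

t = −1 ± 10√58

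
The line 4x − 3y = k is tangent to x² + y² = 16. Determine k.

For a tangent, require d(centre, line) = r = 4.
|4·0 − 3·0 − k| / √25 = 4
|k| = 4·5, so k = 20 or k = −20.

k = −20 or k = 20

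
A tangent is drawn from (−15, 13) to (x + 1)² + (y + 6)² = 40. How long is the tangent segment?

Centre (−1, −6), r² = 40. |PO|² = (−14)² + (19)² = 557.
The tangent meets the radius at right angles, so tangent² = |PO|² − r² = 557 − 40 = 517.

√517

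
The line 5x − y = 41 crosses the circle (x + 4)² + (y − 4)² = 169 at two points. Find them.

(8, −1) and (9, 4)

Substitute y = 5x − 41:
26x² − 442x + 1872 = 0  ⟹  x² − 17x + 72 = 0
x = 9 or x = 8, giving (9, 4) and (8, −1).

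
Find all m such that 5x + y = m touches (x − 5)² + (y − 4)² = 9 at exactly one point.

m = 29 ± 3√26

Tangency holds when the distance from the centre (5, 4) to the line equals the radius 3:
|5·5 + 1·4 − m| / √26 = 3
|m − (29)| = 3√26.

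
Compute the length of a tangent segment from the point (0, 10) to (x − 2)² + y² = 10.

Centre (2, 0), r² = 10. |PO|² = (−2)² + (10)² = 104.
Power of the point: PT² = |PO|² − r² = 94, so PT = √94.

√94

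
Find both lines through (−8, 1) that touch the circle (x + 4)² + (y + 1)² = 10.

3x + y = −23 and x − 3y = −11

A line y − (1) = m(x − (−8)) is tangent when its distance from (−4, −1) is √10:
(4m − (−2))² = 10(m² + 1)
3m² + 8m − 3 = 0, so m = −3 or m = 1/3.
Through (−8, 1) these give 3x + y = −23 and x − 3y = −11.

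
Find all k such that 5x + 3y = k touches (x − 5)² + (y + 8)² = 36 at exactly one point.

Tangency holds when the distance from the centre (5, −8) to the line equals the radius 6:
|5·5 + 3·(−8) − k| / √34 = 6
|k − (1)| = 6√34.

k = 1 ± 6√34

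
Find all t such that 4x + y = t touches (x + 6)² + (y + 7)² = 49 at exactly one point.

t = −31 ± 7√17

Tangency holds when the distance from the centre (−6, −7) to the line equals the radius 7:
|4·(−6) + 1·(−7) − t| / √17 = 7
|t − (−31)| = 7√17.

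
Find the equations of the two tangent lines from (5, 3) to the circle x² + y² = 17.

A line y − (3) = m(x − (5)) is tangent when its distance from (0, 0) is √17:
[m·(−5) − (−3)]² = 17(m² + 1)
4m² − 15m − 4 = 0, so m = 4 or m = −1/4.
With m = 4: 4x − y = 17. With m = −1/4: x + 4y = 17.

4x − y = 17 and x + 4y = 17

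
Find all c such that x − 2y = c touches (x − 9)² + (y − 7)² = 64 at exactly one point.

The line touches the circle iff its distance from (9, 7) is 8:
|1·9 − 2·7 − c| / √5 = 8
|c − (−5)| = 8√5.

c = −5 ± 8√5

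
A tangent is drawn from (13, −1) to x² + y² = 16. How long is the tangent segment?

√154

Centre (0, 0), r² = 16. |PO|² = (13)² + (−1)² = 170.
The tangent meets the radius at right angles, so tangent² = |PO|² − r² = 170 − 16 = 154.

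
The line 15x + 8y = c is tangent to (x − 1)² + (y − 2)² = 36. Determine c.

For a tangent, require d(centre, line) = r = 6.
|15·1 + 8·2 − c| / √289 = 6
|c − (31)| = 6·17, so c = 133 or c = −71.

c = −71 or c = 133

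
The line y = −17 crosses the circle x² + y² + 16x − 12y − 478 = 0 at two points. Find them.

(−15, −17) and (−1, −17)

From the line, y = −17. Substituting:
x² + 16x + 15 = 0
x = −1 or x = −15, giving (−1, −17) and (−15, −17).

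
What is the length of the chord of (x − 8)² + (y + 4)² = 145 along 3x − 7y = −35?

From the line, y = (35 + 3x)/7. Substituting:
58x² − 406x = 0  ⟹  x² − 7x = 0
x = 7 or x = 0, giving (7, 8) and (0, 5).
|(7, 8) − (0, 5)| = √((7)² + (3)²) = √58.

√58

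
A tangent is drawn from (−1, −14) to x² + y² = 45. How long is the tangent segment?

The centre is (0, 0) and r = 3√5. The square of the distance from P to the centre is 1 + 196 = 197.
By the tangent–radius right angle, tangent length = √(|PO|² − r²) = √152 = 2√38.

2√38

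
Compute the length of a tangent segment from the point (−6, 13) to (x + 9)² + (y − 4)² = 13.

√77

With centre O = (−9, 4), |OP|² = 90 and r² = 13.
By the tangent–radius right angle, tangent length = √(|PO|² − r²) = √77.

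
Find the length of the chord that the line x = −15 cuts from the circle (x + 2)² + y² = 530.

38

The line gives x = −15. Substituting into the circle:
y² − 361 = 0
y = 19 or y = −19, giving (−15, 19) and (−15, −19).
|(−15, 19) − (−15, −19)| = √((0)² + (38)²) = 38.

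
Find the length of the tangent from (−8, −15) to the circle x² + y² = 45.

With centre O = (0, 0), |OP|² = 289 and r² = 45.
Power of the point: PT² = |PO|² − r² = 244, so PT = 2√61.

2√61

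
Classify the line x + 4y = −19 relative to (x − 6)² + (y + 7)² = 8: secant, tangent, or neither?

d² = (1·6 + 4·(−7) − (−19))²/17 = 9/17; r² = 8.
Since d² < r², the line cuts the circle twice.

secant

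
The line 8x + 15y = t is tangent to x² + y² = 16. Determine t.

The line touches the circle iff its distance from (0, 0) is 4:
|8·0 + 15·0 − t| / √289 = 4
|t| = 4·17, so t = 68 or t = −68.

t = −68 or t = 68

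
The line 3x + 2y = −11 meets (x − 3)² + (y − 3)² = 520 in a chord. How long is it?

12√13

The distance from (3, 3) to the line is 26/√13, and r² = 520.
Half the chord is √(r² − d²) = √(468), so the full chord is 12√13.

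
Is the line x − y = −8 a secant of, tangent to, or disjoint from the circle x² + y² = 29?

disjoint

Centre (0, 0), r² = 29. Distance² from centre to line = (8)²/2 = 32.
Since d² > r², the line lies outside the circle.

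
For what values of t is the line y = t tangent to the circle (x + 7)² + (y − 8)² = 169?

Tangency holds when the distance from the centre (−7, 8) to the line equals the radius 13:
|0·(−7) + 1·8 − t| / √1 = 13
|t − (8)| = 13, so t = 21 or t = −5.

t = −5 or t = 21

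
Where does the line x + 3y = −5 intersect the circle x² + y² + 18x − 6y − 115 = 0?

Substitute y = (−5 − x)/3:
10x² + 190x − 920 = 0  ⟹  x² + 19x − 92 = 0
x = 4 or x = −23, giving (4, −3) and (−23, 6).

(−23, 6) and (4, −3)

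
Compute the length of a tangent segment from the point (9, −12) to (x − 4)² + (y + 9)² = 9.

5

With centre O = (4, −9), |OP|² = 34 and r² = 9.
The tangent meets the radius at right angles, so tangent² = |PO|² − r² = 34 − 9 = 25.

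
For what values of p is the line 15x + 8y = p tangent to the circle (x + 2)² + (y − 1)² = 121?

p = −209 or p = 165

Tangency holds when the distance from the centre (−2, 1) to the line equals the radius 11:
|15·(−2) + 8·1 − p| / √289 = 11
|p − (−22)| = 11·17, so p = 165 or p = −209.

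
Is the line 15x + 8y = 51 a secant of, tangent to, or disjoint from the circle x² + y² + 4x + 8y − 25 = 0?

d² = (15·(−2) + 8·(−4) − (51))²/289 = 12769/289; r² = 45.
Since d² < r², the line cuts the circle twice.

secant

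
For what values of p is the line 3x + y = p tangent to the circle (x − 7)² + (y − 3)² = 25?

p = 24 ± 5√10

Tangency holds when the distance from the centre (7, 3) to the line equals the radius 5:
|3·7 + 1·3 − p| / √10 = 5
|p − (24)| = 5√10.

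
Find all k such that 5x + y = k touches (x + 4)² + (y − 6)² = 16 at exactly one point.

The line touches the circle iff its distance from (−4, 6) is 4:
|5·(−4) + 1·6 − k| / √26 = 4
|k − (−14)| = 4√26.

k = −14 ± 4√26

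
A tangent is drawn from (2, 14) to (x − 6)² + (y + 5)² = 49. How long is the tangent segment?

Centre (6, −5), r² = 49. |PO|² = (−4)² + (19)² = 377.
The tangent meets the radius at right angles, so tangent² = |PO|² − r² = 377 − 49 = 328.

2√82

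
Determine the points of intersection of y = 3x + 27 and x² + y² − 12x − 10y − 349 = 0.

(−11, −6) and (−1, 24)

Substitute y = 3x + 27:
10x² + 120x + 110 = 0  ⟹  x² + 12x + 11 = 0
x = −1 or x = −11, giving (−1, 24) and (−11, −6).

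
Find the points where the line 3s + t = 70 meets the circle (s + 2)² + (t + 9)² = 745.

(22, 4) and (25, −5)

Express t = −3s + 70 and substitute into the circle:
10s² − 470s + 5500 = 0  ⟹  s² − 47s + 550 = 0
s = 25 or s = 22, giving (25, −5) and (22, 4).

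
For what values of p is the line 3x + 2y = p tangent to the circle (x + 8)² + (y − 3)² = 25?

p = −18 ± 5√13

For a tangent, require d(centre, line) = r = 5.
|3·(−8) + 2·3 − p| / √13 = 5
|p − (−18)| = 5√13.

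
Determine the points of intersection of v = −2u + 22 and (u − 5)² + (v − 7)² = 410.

(−2, 26) and (16, −10)

Substitute v = −2u + 22:
5u² − 70u − 160 = 0  ⟹  u² − 14u − 32 = 0
u = 16 or u = −2, giving (16, −10) and (−2, 26).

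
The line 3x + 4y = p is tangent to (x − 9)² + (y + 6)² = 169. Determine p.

p = −62 or p = 68

Tangency holds when the distance from the centre (9, −6) to the line equals the radius 13:
|3·9 + 4·(−6) − p| / √25 = 13
|p − (3)| = 13·5, so p = 68 or p = −62.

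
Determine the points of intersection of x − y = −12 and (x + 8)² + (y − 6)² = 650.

From the line, y = x + 12. Substituting:
2x² + 28x − 550 = 0  ⟹  x² + 14x − 275 = 0
x = 11 or x = −25, giving (11, 23) and (−25, −13).

(−25, −13) and (11, 23)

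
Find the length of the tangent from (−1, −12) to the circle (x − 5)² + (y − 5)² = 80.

7√5

The centre is (5, 5) and r = 4√5. The square of the distance from P to the centre is 36 + 289 = 325.
By the tangent–radius right angle, tangent length = √(|PO|² − r²) = √245 = 7√5.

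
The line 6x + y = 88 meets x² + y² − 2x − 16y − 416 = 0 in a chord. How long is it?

6√37

From the line, y = −6x + 88. Substituting:
37x² − 962x + 5920 = 0  ⟹  x² − 26x + 160 = 0
x = 16 or x = 10, giving (16, −8) and (10, 28).
Chord length = distance between (16, −8) and (10, 28) = √1332 = 6√37.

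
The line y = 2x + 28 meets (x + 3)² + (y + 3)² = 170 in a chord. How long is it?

The distance from (−3, −3) to the line is 25/√5, and r² = 170.
Chord = 2√(r² − d²) = 2·√(45) = 6√5.

6√5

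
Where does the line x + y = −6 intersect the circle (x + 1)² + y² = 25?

(−6, 0) and (−1, −5)

Express y = −x − 6 and substitute into the circle:
2x² + 14x + 12 = 0  ⟹  x² + 7x + 6 = 0
x = −1 or x = −6, giving (−1, −5) and (−6, 0).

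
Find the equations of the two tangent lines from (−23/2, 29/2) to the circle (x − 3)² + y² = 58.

7x + 3y = −37 and 3x + 7y = 67

Write the tangent as mx − y + (29/2 − m·(−23/2)) = 0 and set its distance from the centre to √58:
[m·(29/2) − (−29/2)]² = 58(m² + 1)
21m² + 58m + 21 = 0, so m = −7/3 or m = −3/7.
Through (−23/2, 29/2) these give 7x + 3y = −37 and 3x + 7y = 67.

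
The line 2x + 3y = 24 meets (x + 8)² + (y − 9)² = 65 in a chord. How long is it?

Substitute y = (24 − 2x)/3:
13x² + 156x = 0  ⟹  x² + 12x = 0
x = 0 or x = −12, giving (0, 8) and (−12, 16).
|(0, 8) − (−12, 16)| = √((12)² + (−8)²) = 4√13.

4√13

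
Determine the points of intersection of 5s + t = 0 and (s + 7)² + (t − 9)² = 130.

(−4, 20) and (0, 0)

Substitute t = −5s:
26s² + 104s = 0  ⟹  s² + 4s = 0
s = 0 or s = −4, giving (0, 0) and (−4, 20).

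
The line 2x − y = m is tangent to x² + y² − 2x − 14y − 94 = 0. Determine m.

Tangency holds when the distance from the centre (1, 7) to the line equals the radius 12:
|2·1 − 1·7 − m| / √5 = 12
|m − (−5)| = 12√5.

m = −5 ± 12√5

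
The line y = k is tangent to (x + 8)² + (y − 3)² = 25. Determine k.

k = −2 or k = 8

Tangency holds when the distance from the centre (−8, 3) to the line equals the radius 5:
|0·(−8) + 1·3 − k| / √1 = 5
|k − (3)| = 5, so k = 8 or k = −2.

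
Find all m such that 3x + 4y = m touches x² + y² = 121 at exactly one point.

For a tangent, require d(centre, line) = r = 11.
|3·0 + 4·0 − m| / √25 = 11
|m| = 11·5, so m = 55 or m = −55.

m = −55 or m = 55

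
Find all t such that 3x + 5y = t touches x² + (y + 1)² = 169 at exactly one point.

t = −5 ± 13√34

The line touches the circle iff its distance from (0, −1) is 13:
|3·0 + 5·(−1) − t| / √34 = 13
|t − (−5)| = 13√34.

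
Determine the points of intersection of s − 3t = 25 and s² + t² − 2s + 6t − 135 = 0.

Substitute t = (−25 + s)/3:
10s² − 50s − 1040 = 0  ⟹  s² − 5s − 104 = 0
s = 13 or s = −8, giving (13, −4) and (−8, −11).

(−8, −11) and (13, −4)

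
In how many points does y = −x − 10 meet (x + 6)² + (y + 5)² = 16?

Substituting the line into the circle gives 2x² + 22x + 45 = 0.
Δ = 484 − 360 = 124.
Two real roots: the line is a secant.

2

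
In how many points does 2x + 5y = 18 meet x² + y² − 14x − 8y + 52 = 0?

2

Centre (7, 4), r² = 13. Distance² from centre to line = (16)²/29 = 256/29.
Since d² < r², the line cuts the circle twice.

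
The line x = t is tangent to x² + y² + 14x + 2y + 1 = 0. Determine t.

t = −14 or t = 0

For a tangent, require d(centre, line) = r = 7.
|1·(−7) + 0·(−1) − t| / √1 = 7
|t − (−7)| = 7, so t = 0 or t = −14.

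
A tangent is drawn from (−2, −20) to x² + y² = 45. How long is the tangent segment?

With centre O = (0, 0), |OP|² = 404 and r² = 45.
By the tangent–radius right angle, tangent length = √(|PO|² − r²) = √359.

√359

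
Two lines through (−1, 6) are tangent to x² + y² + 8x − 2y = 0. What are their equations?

Let a tangent through (−1, 6) have slope m. Its distance from (−4, 1) must equal √17:
(−3m − (−5))² = 17(m² + 1)
4m² + 15m − 4 = 0, so m = 1/4 or m = −4.
Through (−1, 6) these give x − 4y = −25 and 4x + y = 2.

x − 4y = −25 and 4x + y = 2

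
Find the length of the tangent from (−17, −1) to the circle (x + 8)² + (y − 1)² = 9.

The centre is (−8, 1) and r = 3. The square of the distance from P to the centre is 81 + 4 = 85.
By the tangent–radius right angle, tangent length = √(|PO|² − r²) = √76 = 2√19.

2√19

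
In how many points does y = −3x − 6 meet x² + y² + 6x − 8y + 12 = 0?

Substituting the line into the circle gives 10x² + 66x + 96 = 0.
Discriminant = (66)² − 4·10·(96) = 516 > 0.
Two real roots: the line is a secant.

2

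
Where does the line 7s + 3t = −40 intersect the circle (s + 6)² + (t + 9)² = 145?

(−7, 3) and (2, −18)

Substitute t = (−40 − 7s)/3:
58s² + 290s − 812 = 0  ⟹  s² + 5s − 14 = 0
s = 2 or s = −7, giving (2, −18) and (−7, 3).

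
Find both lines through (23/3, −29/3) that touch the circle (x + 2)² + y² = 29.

Let a tangent through (23/3, −29/3) have slope m. Its distance from (−2, 0) must equal √29:
(−29/3m − (29/3))² = 29(m² + 1)
10m² + 29m + 10 = 0, so m = −2/5 or m = −5/2.
Through (23/3, −29/3) these give 2x + 5y = −33 and 5x + 2y = 19.

2x + 5y = −33 and 5x + 2y = 19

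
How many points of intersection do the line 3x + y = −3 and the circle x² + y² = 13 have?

2

d² = (3·0 + 1·0 − (−3))²/10 = 9/10; r² = 13.
Since d² < r², the line cuts the circle twice.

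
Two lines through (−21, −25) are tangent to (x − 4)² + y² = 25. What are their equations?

Let a tangent through (−21, −25) have slope m. Its distance from (4, 0) must equal 5:
[m·(25) − (25)]² = 25(m² + 1)
12m² − 25m + 12 = 0, so m = 4/3 or m = 3/4.
Through (−21, −25) these give 4x − 3y = −9 and 3x − 4y = 37.

4x − 3y = −9 and 3x − 4y = 37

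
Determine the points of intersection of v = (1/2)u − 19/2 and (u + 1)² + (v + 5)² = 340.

(−15, −17) and (17, −1)

From the line, v = (−19 + u)/2. Substituting:
5u² − 10u − 1275 = 0  ⟹  u² − 2u − 255 = 0
u = 17 or u = −15, giving (17, −1) and (−15, −17).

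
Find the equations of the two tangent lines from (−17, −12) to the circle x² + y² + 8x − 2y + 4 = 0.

Let a tangent through (−17, −12) have slope m. Its distance from (−4, 1) must equal √13:
(13m − (13))² = 13(m² + 1)
6m² − 13m + 6 = 0, so m = 2/3 or m = 3/2.
With m = 2/3: 2x − 3y = 2. With m = 3/2: 3x − 2y = −27.

2x − 3y = 2 and 3x − 2y = −27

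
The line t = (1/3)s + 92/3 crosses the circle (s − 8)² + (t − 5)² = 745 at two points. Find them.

Substitute t = (92 + s)/3:
10s² + 10s − 200 = 0  ⟹  s² + s − 20 = 0
s = 4 or s = −5, giving (4, 32) and (−5, 29).

(−5, 29) and (4, 32)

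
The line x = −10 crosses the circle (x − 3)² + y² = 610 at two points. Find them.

The line gives x = −10. Substituting into the circle:
y² − 441 = 0
y = 21 or y = −21, giving (−10, 21) and (−10, −21).

(−10, −21) and (−10, 21)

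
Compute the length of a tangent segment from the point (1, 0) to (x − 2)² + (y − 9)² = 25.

√57

With centre O = (2, 9), |OP|² = 82 and r² = 25.
Power of the point: PT² = |PO|² − r² = 57, so PT = √57.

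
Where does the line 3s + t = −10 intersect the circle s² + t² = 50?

(−5, 5) and (−1, −7)

Substitute t = −3s − 10:
10s² + 60s + 50 = 0  ⟹  s² + 6s + 5 = 0
s = −1 or s = −5, giving (−1, −7) and (−5, 5).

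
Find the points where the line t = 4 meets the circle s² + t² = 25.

Express t = 4 and substitute into the circle:
s² − 9 = 0
s = 3 or s = −3, giving (3, 4) and (−3, 4).

(−3, 4) and (3, 4)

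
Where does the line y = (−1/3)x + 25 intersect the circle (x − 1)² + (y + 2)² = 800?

Substitute y = (75 − x)/3:
10x² − 180x − 630 = 0  ⟹  x² − 18x − 63 = 0
x = 21 or x = −3, giving (21, 18) and (−3, 26).

(−3, 26) and (21, 18)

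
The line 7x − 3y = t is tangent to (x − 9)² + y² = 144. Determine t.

Tangency holds when the distance from the centre (9, 0) to the line equals the radius 12:
|7·9 − 3·0 − t| / √58 = 12
|t − (63)| = 12√58.

t = 63 ± 12√58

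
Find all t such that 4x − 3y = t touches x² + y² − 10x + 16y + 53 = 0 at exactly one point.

For a tangent, require d(centre, line) = r = 6.
|4·5 − 3·(−8) − t| / √25 = 6
|t − (44)| = 6·5, so t = 74 or t = 14.

t = 14 or t = 74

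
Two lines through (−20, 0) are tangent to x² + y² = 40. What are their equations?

x − 3y = −20 and x + 3y = −20

Let a tangent through (−20, 0) have slope m. Its distance from (0, 0) must equal 2√10:
[m·(20) − (0)]² = 40(m² + 1)
9m² − 1 = 0, so m = 1/3 or m = −1/3.
Through (−20, 0) these give x − 3y = −20 and x + 3y = −20.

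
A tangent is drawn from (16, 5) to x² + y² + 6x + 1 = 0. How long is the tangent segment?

3√42

Centre (−3, 0), r² = 8. |PO|² = (19)² + (5)² = 386.
Power of the point: PT² = |PO|² − r² = 378, so PT = 3√42.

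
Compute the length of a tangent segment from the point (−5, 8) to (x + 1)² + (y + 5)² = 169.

With centre O = (−1, −5), |OP|² = 185 and r² = 169.
The tangent meets the radius at right angles, so tangent² = |PO|² − r² = 185 − 169 = 16.

4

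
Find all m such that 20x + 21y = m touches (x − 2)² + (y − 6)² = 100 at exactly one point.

m = −124 or m = 456

Tangency holds when the distance from the centre (2, 6) to the line equals the radius 10:
|20·2 + 21·6 − m| / √841 = 10
|m − (166)| = 10·29, so m = 456 or m = −124.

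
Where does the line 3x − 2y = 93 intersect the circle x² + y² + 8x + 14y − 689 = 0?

(11, −30) and (23, −12)

From the line, y = (−93 + 3x)/2. Substituting:
13x² − 442x + 3289 = 0  ⟹  x² − 34x + 253 = 0
x = 23 or x = 11, giving (23, −12) and (11, −30).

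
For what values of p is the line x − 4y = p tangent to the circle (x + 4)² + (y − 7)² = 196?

Tangency holds when the distance from the centre (−4, 7) to the line equals the radius 14:
|1·(−4) − 4·7 − p| / √17 = 14
|p − (−32)| = 14√17.

p = −32 ± 14√17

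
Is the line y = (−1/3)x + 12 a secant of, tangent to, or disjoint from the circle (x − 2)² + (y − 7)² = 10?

disjoint

Substituting the line into the circle gives 10x² − 66x + 171 = 0.
Δ = 4356 − 6840 = −2484.
No real roots: the line does not meet the circle.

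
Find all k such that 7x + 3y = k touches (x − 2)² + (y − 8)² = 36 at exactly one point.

k = 38 ± 6√58

The line touches the circle iff its distance from (2, 8) is 6:
|7·2 + 3·8 − k| / √58 = 6
|k − (38)| = 6√58.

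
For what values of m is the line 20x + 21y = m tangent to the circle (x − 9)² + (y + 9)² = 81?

m = −270 or m = 252

For a tangent, require d(centre, line) = r = 9.
|20·9 + 21·(−9) − m| / √841 = 9
|m − (−9)| = 9·29, so m = 252 or m = −270.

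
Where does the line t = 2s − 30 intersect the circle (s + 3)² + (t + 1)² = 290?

From the line, t = 2s − 30. Substituting:
5s² − 110s + 560 = 0  ⟹  s² − 22s + 112 = 0
s = 14 or s = 8, giving (14, −2) and (8, −14).

(8, −14) and (14, −2)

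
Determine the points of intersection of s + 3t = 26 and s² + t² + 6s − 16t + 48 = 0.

(−7, 11) and (2, 8)

From the line, t = (26 − s)/3. Substituting:
10s² + 50s − 140 = 0  ⟹  s² + 5s − 14 = 0
s = 2 or s = −7, giving (2, 8) and (−7, 11).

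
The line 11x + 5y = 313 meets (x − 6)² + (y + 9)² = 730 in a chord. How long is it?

From the line, y = (313 − 11x)/5. Substituting:
146x² − 8176x + 110814 = 0  ⟹  x² − 56x + 759 = 0
x = 33 or x = 23, giving (33, −10) and (23, 12).
|(33, −10) − (23, 12)| = √((10)² + (−22)²) = 2√146.

2√146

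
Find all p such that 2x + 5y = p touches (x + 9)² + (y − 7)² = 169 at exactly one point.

p = 17 ± 13√29

For a tangent, require d(centre, line) = r = 13.
|2·(−9) + 5·7 − p| / √29 = 13
|p − (17)| = 13√29.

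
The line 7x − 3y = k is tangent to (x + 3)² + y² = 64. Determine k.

k = −21 ± 8√58

The line touches the circle iff its distance from (−3, 0) is 8:
|7·(−3) − 3·0 − k| / √58 = 8
|k − (−21)| = 8√58.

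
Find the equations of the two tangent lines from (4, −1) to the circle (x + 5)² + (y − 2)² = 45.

Let a tangent through (4, −1) have slope m. Its distance from (−5, 2) must equal 3√5:
(−9m − (3))² = 45(m² + 1)
2m² + 3m − 2 = 0, so m = −2 or m = 1/2.
With m = −2: 2x + y = 7. With m = 1/2: x − 2y = 6.

2x + y = 7 and x − 2y = 6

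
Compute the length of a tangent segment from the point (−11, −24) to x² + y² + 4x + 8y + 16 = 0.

The centre is (−2, −4) and r = 2. The square of the distance from P to the centre is 81 + 400 = 481.
Power of the point: PT² = |PO|² − r² = 477, so PT = 3√53.

3√53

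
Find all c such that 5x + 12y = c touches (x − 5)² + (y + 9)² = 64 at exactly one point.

c = −187 or c = 21

Tangency holds when the distance from the centre (5, −9) to the line equals the radius 8:
|5·5 + 12·(−9) − c| / √169 = 8
|c − (−83)| = 8·13, so c = 21 or c = −187.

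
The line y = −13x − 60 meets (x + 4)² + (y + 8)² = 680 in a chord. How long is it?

The distance from (−4, −8) to the line is 0/√170, and r² = 680.
Half the chord is √(r² − d²) = √(680), so the full chord is 4√170.

4√170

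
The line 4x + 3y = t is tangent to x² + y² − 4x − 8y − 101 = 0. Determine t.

t = −35 or t = 75

For a tangent, require d(centre, line) = r = 11.
|4·2 + 3·4 − t| / √25 = 11
|t − (20)| = 11·5, so t = 75 or t = −35.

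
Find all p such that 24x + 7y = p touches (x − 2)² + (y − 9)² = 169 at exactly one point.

p = −214 or p = 436

The line touches the circle iff its distance from (2, 9) is 13:
|24·2 + 7·9 − p| / √625 = 13
|p − (111)| = 13·25, so p = 436 or p = −214.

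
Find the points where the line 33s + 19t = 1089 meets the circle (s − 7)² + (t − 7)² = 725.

From the line, t = (1089 − 33s)/19. Substituting:
1450s² − 68150s + 669900 = 0  ⟹  s² − 47s + 462 = 0
s = 33 or s = 14, giving (33, 0) and (14, 33).

(14, 33) and (33, 0)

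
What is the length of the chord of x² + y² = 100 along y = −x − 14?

From the line, y = −x − 14. Substituting:
2x² + 28x + 96 = 0  ⟹  x² + 14x + 48 = 0
x = −6 or x = −8, giving (−6, −8) and (−8, −6).
Chord length = distance between (−6, −8) and (−8, −6) = √8 = 2√2.

2√2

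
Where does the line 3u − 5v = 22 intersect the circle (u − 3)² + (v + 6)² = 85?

(−6, −8) and (9, 1)

Substitute v = (−22 + 3u)/5:
34u² − 102u − 1836 = 0  ⟹  u² − 3u − 54 = 0
u = 9 or u = −6, giving (9, 1) and (−6, −8).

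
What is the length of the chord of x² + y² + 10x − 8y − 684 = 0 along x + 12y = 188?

From the line, y = (188 − x)/12. Substituting:
145x² + 1160x − 81200 = 0  ⟹  x² + 8x − 560 = 0
x = 20 or x = −28, giving (20, 14) and (−28, 18).
|(20, 14) − (−28, 18)| = √((48)² + (−4)²) = 4√145.

4√145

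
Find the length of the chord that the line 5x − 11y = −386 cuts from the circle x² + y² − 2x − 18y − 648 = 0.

2√146

The distance from (1, 9) to the line is 292/√146, and r² = 730.
Chord = 2√(r² − d²) = 2·√(146) = 2√146.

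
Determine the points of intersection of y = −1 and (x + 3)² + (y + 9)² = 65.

(−4, −1) and (−2, −1)

Express y = −1 and substitute into the circle:
x² + 6x + 8 = 0
x = −2 or x = −4, giving (−2, −1) and (−4, −1).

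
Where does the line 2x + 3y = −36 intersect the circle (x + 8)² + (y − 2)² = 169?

From the line, y = (−36 − 2x)/3. Substituting:
13x² + 312x + 819 = 0  ⟹  x² + 24x + 63 = 0
x = −3 or x = −21, giving (−3, −10) and (−21, 2).

(−21, 2) and (−3, −10)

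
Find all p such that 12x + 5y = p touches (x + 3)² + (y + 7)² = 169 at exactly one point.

Tangency holds when the distance from the centre (−3, −7) to the line equals the radius 13:
|12·(−3) + 5·(−7) − p| / √169 = 13
|p − (−71)| = 13·13, so p = 98 or p = −240.

p = −240 or p = 98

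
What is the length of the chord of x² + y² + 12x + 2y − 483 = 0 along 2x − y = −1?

20√5

The distance from (−6, −1) to the line is 10/√5, and r² = 520.
Chord = 2√(r² − d²) = 2·√(500) = 20√5.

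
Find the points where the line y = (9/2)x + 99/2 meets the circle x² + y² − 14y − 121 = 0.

Substitute y = (99 + 9x)/2:
85x² + 1530x + 6545 = 0  ⟹  x² + 18x + 77 = 0
x = −7 or x = −11, giving (−7, 18) and (−11, 0).

(−11, 0) and (−7, 18)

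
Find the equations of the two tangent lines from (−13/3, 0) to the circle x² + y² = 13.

Write the tangent as mx − y + (0 − m·(−13/3)) = 0 and set its distance from the centre to √13:
[m·(13/3) − (0)]² = 13(m² + 1)
4m² − 9 = 0, so m = 3/2 or m = −3/2.
With m = 3/2: 3x − 2y = −13. With m = −3/2: 3x + 2y = −13.

3x − 2y = −13 and 3x + 2y = −13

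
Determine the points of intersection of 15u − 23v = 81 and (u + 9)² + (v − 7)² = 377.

(−13, −12) and (10, 3)

Substitute v = (−81 + 15u)/23:
754u² + 2262u − 98020 = 0  ⟹  u² + 3u − 130 = 0
u = 10 or u = −13, giving (10, 3) and (−13, −12).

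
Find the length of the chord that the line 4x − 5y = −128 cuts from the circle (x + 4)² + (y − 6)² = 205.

2√41

From the line, y = (128 + 4x)/5. Substituting:
41x² + 984x + 4879 = 0  ⟹  x² + 24x + 119 = 0
x = −7 or x = −17, giving (−7, 20) and (−17, 12).
Chord length = distance between (−7, 20) and (−17, 12) = √164 = 2√41.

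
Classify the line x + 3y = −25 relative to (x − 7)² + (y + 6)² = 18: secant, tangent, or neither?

neither

Substituting the line into the circle gives 10x² − 112x + 328 = 0.
Δ = 12544 − 13120 = −576.
No real roots: the line does not meet the circle.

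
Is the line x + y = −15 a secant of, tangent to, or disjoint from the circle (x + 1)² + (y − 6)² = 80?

d² = (1·(−1) + 1·6 − (−15))²/2 = 200; r² = 80.
Since d² > r², the line lies outside the circle.

disjoint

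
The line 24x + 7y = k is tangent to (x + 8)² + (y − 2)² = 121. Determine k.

k = −453 or k = 97

The line touches the circle iff its distance from (−8, 2) is 11:
|24·(−8) + 7·2 − k| / √625 = 11
|k − (−178)| = 11·25, so k = 97 or k = −453.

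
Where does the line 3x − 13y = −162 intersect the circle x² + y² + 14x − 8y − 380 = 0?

(−28, 6) and (11, 15)

From the line, y = (162 + 3x)/13. Substituting:
178x² + 3026x − 54824 = 0  ⟹  x² + 17x − 308 = 0
x = 11 or x = −28, giving (11, 15) and (−28, 6).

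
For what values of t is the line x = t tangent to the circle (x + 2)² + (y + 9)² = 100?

t = −12 or t = 8

Tangency holds when the distance from the centre (−2, −9) to the line equals the radius 10:
|1·(−2) + 0·(−9) − t| / √1 = 10
|t − (−2)| = 10, so t = 8 or t = −12.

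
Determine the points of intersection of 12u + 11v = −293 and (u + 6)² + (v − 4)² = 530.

(−29, 5) and (−7, −19)

From the line, v = (−293 − 12u)/11. Substituting:
265u² + 9540u + 53795 = 0  ⟹  u² + 36u + 203 = 0
u = −7 or u = −29, giving (−7, −19) and (−29, 5).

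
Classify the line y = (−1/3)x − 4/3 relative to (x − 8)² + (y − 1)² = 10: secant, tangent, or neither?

neither

Centre (8, 1), r² = 10. Distance² from centre to line = (15)²/10 = 45/2.
Since d² > r², the line lies outside the circle.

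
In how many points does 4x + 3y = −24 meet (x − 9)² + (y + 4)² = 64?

d² = (4·9 + 3·(−4) − (−24))²/25 = 2304/25; r² = 64.
Since d² > r², the line lies outside the circle.

0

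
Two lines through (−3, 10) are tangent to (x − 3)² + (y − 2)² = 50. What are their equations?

Let a tangent through (−3, 10) have slope m. Its distance from (3, 2) must equal 5√2:
(6m − (−8))² = 50(m² + 1)
7m² − 48m − 7 = 0, so m = 7 or m = −1/7.
With m = 7: 7x − y = −31. With m = −1/7: x + 7y = 67.

7x − y = −31 and x + 7y = 67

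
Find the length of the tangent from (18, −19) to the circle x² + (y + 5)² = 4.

With centre O = (0, −5), |OP|² = 520 and r² = 4.
The tangent meets the radius at right angles, so tangent² = |PO|² − r² = 520 − 4 = 516.

2√129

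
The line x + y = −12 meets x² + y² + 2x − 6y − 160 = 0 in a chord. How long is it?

12√2

Centre (−1, 3), r² = 170. Perpendicular distance d from centre to line = |14| / √2 = 14/√2.
Half the chord is √(r² − d²) = √(72), so the full chord is 12√2.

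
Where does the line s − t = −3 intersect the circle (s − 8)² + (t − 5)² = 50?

(1, 4) and (9, 12)

Substitute t = s + 3:
2s² − 20s + 18 = 0  ⟹  s² − 10s + 9 = 0
s = 9 or s = 1, giving (9, 12) and (1, 4).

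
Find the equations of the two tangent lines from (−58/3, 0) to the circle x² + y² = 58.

3x + 7y = −58 and 3x − 7y = −58

A line y − (0) = m(x − (−58/3)) is tangent when its distance from (0, 0) is √58:
(58/3m − (0))² = 58(m² + 1)
49m² − 9 = 0, so m = −3/7 or m = 3/7.
With m = −3/7: 3x + 7y = −58. With m = 3/7: 3x − 7y = −58.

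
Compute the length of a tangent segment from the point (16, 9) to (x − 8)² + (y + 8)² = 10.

The centre is (8, −8) and r = √10. The square of the distance from P to the centre is 64 + 289 = 353.
Power of the point: PT² = |PO|² − r² = 343, so PT = 7√7.

7√7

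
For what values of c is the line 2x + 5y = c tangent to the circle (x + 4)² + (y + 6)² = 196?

The line touches the circle iff its distance from (−4, −6) is 14:
|2·(−4) + 5·(−6) − c| / √29 = 14
|c − (−38)| = 14√29.

c = −38 ± 14√29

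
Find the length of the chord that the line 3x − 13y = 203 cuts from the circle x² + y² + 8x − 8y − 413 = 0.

Substitute y = (−203 + 3x)/13:
178x² − 178x − 7476 = 0  ⟹  x² − x − 42 = 0
x = 7 or x = −6, giving (7, −14) and (−6, −17).
Chord length = distance between (7, −14) and (−6, −17) = √178 = √178.

√178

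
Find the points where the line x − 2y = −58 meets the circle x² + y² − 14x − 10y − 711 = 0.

Substitute y = (58 + x)/2:
5x² + 40x − 640 = 0  ⟹  x² + 8x − 128 = 0
x = 8 or x = −16, giving (8, 33) and (−16, 21).

(−16, 21) and (8, 33)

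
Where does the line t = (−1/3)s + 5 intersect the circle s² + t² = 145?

Express t = (15 − s)/3 and substitute into the circle:
10s² − 30s − 1080 = 0  ⟹  s² − 3s − 108 = 0
s = 12 or s = −9, giving (12, 1) and (−9, 8).

(−9, 8) and (12, 1)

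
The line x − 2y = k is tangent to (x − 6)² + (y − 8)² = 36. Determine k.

k = −10 ± 6√5

The line touches the circle iff its distance from (6, 8) is 6:
|1·6 − 2·8 − k| / √5 = 6
|k − (−10)| = 6√5.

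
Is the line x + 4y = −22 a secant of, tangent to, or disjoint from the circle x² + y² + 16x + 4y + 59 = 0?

Centre (−8, −2), r² = 9. Distance² from centre to line = (6)²/17 = 36/17.
Since d² < r², the line cuts the circle twice.

secant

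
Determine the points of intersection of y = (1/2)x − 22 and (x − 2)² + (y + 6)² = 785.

Substitute y = (−44 + x)/2:
5x² − 80x − 2100 = 0  ⟹  x² − 16x − 420 = 0
x = 30 or x = −14, giving (30, −7) and (−14, −29).

(−14, −29) and (30, −7)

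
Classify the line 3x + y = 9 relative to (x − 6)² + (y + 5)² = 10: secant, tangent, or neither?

secant

Substituting the line into the circle gives 10x² − 96x + 222 = 0.
Discriminant = (−96)² − 4·10·(222) = 336 > 0.
Two real roots: the line is a secant.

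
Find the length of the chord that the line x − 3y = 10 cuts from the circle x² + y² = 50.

4√10

Centre (0, 0), r² = 50. Perpendicular distance d from centre to line = |−10| / √10 = 10/√10.
Half the chord is √(r² − d²) = √(40), so the full chord is 4√10.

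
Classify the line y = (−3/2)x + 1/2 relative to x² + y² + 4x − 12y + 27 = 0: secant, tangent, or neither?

secant

Centre (−2, 6), r² = 13. Distance² from centre to line = (5)²/13 = 25/13.
Since d² < r², the line cuts the circle twice.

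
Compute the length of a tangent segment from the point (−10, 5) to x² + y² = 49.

2√19

With centre O = (0, 0), |OP|² = 125 and r² = 49.
By the tangent–radius right angle, tangent length = √(|PO|² − r²) = √76 = 2√19.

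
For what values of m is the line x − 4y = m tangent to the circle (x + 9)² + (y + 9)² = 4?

m = 27 ± 2√17

Tangency holds when the distance from the centre (−9, −9) to the line equals the radius 2:
|1·(−9) − 4·(−9) − m| / √17 = 2
|m − (27)| = 2√17.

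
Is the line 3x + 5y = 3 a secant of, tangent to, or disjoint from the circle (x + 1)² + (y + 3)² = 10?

Substituting the line into the circle gives 34x² − 58x + 99 = 0.
Discriminant = (−58)² − 4·34·(99) = −10100 < 0.
No real roots: the line does not meet the circle.

disjoint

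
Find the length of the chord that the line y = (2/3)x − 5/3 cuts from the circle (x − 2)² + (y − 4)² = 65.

From the line, y = (−5 + 2x)/3. Substituting:
13x² − 104x − 260 = 0  ⟹  x² − 8x − 20 = 0
x = 10 or x = −2, giving (10, 5) and (−2, −3).
|(10, 5) − (−2, −3)| = √((12)² + (8)²) = 4√13.

4√13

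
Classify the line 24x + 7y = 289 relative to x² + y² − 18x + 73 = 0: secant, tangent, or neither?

neither

Centre (9, 0), r² = 8. Distance² from centre to line = (−73)²/625 = 5329/625.
Since d² > r², the line lies outside the circle.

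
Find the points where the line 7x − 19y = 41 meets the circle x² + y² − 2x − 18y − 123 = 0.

From the line, y = (−41 + 7x)/19. Substituting:
410x² − 3690x − 28700 = 0  ⟹  x² − 9x − 70 = 0
x = 14 or x = −5, giving (14, 3) and (−5, −4).

(−5, −4) and (14, 3)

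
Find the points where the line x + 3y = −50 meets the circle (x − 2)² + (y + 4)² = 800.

From the line, y = (−50 − x)/3. Substituting:
10x² + 40x − 5720 = 0  ⟹  x² + 4x − 572 = 0
x = 22 or x = −26, giving (22, −24) and (−26, −8).

(−26, −8) and (22, −24)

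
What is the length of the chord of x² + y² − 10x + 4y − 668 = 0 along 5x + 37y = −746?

From the line, y = (−746 − 5x)/37. Substituting:
1394x² − 6970x − 468384 = 0  ⟹  x² − 5x − 336 = 0
x = 21 or x = −16, giving (21, −23) and (−16, −18).
|(21, −23) − (−16, −18)| = √((37)² + (−5)²) = √1394.

√1394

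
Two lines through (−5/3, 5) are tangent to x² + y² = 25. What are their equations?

Write the tangent as mx − y + (5 − m·(−5/3)) = 0 and set its distance from the centre to 5:
(5/3m − (−5))² = 25(m² + 1)
4m² − 3m = 0, so m = 0 or m = 3/4.
Through (−5/3, 5) these give y = 5 and 3x − 4y = −25.

y = 5 and 3x − 4y = −25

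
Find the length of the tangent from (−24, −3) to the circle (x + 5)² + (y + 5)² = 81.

2√71

The centre is (−5, −5) and r = 9. The square of the distance from P to the centre is 361 + 4 = 365.
The tangent meets the radius at right angles, so tangent² = |PO|² − r² = 365 − 81 = 284.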